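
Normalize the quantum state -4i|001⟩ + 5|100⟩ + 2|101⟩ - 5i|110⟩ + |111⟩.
-0.4747i|001⟩ + 0.5934|100⟩ + 0.2374|101⟩ - 0.5934i|110⟩ + 0.1187|111⟩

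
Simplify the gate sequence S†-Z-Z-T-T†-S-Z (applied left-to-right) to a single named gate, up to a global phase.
Z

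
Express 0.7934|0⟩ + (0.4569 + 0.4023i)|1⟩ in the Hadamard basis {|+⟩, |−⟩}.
(0.8841 + 0.2845i)|+⟩ + (0.2379 - 0.2845i)|−⟩

With |ψ⟩ = α|0⟩ + β|1⟩, the Hadamard-basis coefficients are ⟨+|ψ⟩ = (α + β)/√2 and ⟨−|ψ⟩ = (α − β)/√2.
Here α = 0.7934, β = (0.4569 + 0.4023i): (α + β)/√2 = (0.8841 + 0.2845i), (α − β)/√2 = (0.2379 - 0.2845i).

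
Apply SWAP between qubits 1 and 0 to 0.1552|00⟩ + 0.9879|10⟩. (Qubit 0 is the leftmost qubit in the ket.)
0.1552|00⟩ + 0.9879|01⟩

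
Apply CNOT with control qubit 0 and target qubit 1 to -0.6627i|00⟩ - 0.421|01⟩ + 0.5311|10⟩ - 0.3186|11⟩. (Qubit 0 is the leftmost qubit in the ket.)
-0.6627i|00⟩ - 0.421|01⟩ - 0.3186|10⟩ + 0.5311|11⟩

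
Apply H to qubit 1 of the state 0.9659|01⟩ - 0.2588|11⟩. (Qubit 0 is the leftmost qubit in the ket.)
0.683|00⟩ - 0.683|01⟩ - 0.183|10⟩ + 0.183|11⟩

H on qubit 1 mixes each pair of kets that differ only in qubit 1: amplitudes (a, b) of (|…0…⟩, |…1…⟩) become ((a + b)/√2, (a − b)/√2). Kets absent from the input have amplitude 0.
(|00⟩, |01⟩): (a, b) = (0, 0.9659) → (0.683, -0.683)
(|10⟩, |11⟩): (a, b) = (0, -0.2588) → (-0.183, 0.183)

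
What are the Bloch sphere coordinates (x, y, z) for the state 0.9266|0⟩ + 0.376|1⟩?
(0.6968, 0, 0.7172)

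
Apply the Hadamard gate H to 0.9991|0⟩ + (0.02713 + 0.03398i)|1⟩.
(0.7257 + 0.02403i)|0⟩ + (0.6873 - 0.02403i)|1⟩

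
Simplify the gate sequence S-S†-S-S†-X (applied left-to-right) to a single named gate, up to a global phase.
X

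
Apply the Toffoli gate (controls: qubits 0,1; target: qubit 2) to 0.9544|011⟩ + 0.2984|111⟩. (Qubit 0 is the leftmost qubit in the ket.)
0.9544|011⟩ + 0.2984|110⟩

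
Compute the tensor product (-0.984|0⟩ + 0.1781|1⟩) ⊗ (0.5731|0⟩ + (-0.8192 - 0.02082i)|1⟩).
-0.5639|00⟩ + (0.8061 + 0.02049i)|01⟩ + 0.1021|10⟩ + (-0.1459 - 0.003708i)|11⟩

amp(|b₁b₂…⟩) = product of the factor amplitudes for bits b₁, b₂, …; only kets whose every factor amplitude is nonzero survive.
|00⟩: (-0.984)(0.5731) = -0.5639
|01⟩: (-0.984)(-0.8192 - 0.02082i) = (0.8061 + 0.02049i)
|10⟩: (0.1781)(0.5731) = 0.1021
|11⟩: (0.1781)(-0.8192 - 0.02082i) = (-0.1459 - 0.003708i)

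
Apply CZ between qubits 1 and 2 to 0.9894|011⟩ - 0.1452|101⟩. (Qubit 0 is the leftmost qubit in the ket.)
-0.9894|011⟩ - 0.1452|101⟩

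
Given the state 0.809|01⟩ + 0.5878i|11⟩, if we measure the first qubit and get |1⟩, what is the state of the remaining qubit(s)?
i|1⟩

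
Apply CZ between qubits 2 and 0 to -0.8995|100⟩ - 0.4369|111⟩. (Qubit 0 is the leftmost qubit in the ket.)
-0.8995|100⟩ + 0.4369|111⟩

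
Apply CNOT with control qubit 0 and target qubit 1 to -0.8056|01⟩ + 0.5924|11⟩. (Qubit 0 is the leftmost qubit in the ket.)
-0.8056|01⟩ + 0.5924|10⟩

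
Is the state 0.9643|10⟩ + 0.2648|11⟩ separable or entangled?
Separable

Writing the state as a|00⟩ + b|01⟩ + c|10⟩ + d|11⟩, it is a product state iff ad − bc = 0.
Here (a, b, c, d) = (0, 0, 0.9643, 0.2648): ad − bc = (0)(0.2648) − (0)(0.9643) = 0, so the state is separable.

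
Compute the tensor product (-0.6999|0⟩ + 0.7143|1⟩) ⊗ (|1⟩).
-0.6999|01⟩ + 0.7143|11⟩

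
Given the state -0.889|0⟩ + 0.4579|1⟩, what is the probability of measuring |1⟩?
0.2097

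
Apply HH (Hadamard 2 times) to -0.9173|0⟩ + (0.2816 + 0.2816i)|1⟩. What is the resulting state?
-0.9173|0⟩ + (0.2816 + 0.2816i)|1⟩

H² = I, so an even number of Hadamards cancels: H^2 = I and the state is unchanged.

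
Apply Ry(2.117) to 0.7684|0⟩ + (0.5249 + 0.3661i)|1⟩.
(-0.08086 - 0.3191i)|0⟩ + (0.927 + 0.1795i)|1⟩

Ry(2.117) = [[cos(θ/2), −sin(θ/2)], [sin(θ/2), cos(θ/2)]]; θ = 2.117, cos(θ/2) ≈ 0.49018, sin(θ/2) ≈ 0.871621.
With a = amp(|0⟩) = 0.7684 and b = amp(|1⟩) = (0.5249 + 0.3661i):
new amp(|0⟩) = (0.49018)·a + (-0.871621)·b = (-0.08086 - 0.3191i)
new amp(|1⟩) = (0.871621)·a + (0.49018)·b = (0.927 + 0.1795i)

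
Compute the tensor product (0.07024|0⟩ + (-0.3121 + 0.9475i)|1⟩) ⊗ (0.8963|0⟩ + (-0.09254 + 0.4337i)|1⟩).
0.06296|00⟩ + (-0.0065 + 0.03046i)|01⟩ + (-0.2797 + 0.8492i)|10⟩ + (-0.382 - 0.223i)|11⟩

amp(|b₁b₂…⟩) = product of the factor amplitudes for bits b₁, b₂, …; only kets whose every factor amplitude is nonzero survive.
|00⟩: (0.07024)(0.8963) = 0.06296
|01⟩: (0.07024)(-0.09254 + 0.4337i) = (-0.0065 + 0.03046i)
|10⟩: (-0.3121 + 0.9475i)(0.8963) = (-0.2797 + 0.8492i)
|11⟩: (-0.3121 + 0.9475i)(-0.09254 + 0.4337i) = (-0.382 - 0.223i)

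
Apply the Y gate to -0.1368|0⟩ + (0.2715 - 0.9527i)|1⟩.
(-0.9527 - 0.2715i)|0⟩ - 0.1368i|1⟩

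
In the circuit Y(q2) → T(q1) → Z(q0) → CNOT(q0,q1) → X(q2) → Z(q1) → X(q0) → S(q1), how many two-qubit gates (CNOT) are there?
1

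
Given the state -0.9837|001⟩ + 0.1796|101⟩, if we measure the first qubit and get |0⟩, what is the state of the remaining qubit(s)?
-|01⟩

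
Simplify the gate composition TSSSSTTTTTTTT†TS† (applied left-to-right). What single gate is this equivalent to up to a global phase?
S†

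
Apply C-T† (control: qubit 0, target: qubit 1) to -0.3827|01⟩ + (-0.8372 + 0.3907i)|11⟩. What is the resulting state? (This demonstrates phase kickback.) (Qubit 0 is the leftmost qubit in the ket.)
-0.3827|01⟩ + (-0.3157 + 0.8683i)|11⟩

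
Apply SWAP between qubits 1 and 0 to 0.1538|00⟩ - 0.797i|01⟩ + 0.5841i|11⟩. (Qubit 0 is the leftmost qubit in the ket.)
0.1538|00⟩ - 0.797i|10⟩ + 0.5841i|11⟩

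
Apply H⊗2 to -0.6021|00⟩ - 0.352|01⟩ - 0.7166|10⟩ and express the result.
-0.8354|00⟩ - 0.4834|01⟩ - 0.1188|10⟩ + 0.2333|11⟩

H⊗2 gives amp(|y⟩) = (1/2) Σ_x (−1)^(x·y) amp(|x⟩), where x·y is the number of positions in which both x and y have a 1.
|00⟩: (-0.6021 - 0.352 - 0.7166)/2 = -0.8354
|01⟩: (-0.6021 + 0.352 - 0.7166)/2 = -0.4834
|10⟩: (-0.6021 - 0.352 + 0.7166)/2 = -0.1188
|11⟩: (-0.6021 + 0.352 + 0.7166)/2 = 0.2333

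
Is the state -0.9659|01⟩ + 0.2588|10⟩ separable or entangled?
Entangled

Writing the state as a|00⟩ + b|01⟩ + c|10⟩ + d|11⟩, it is a product state iff ad − bc = 0.
Here (a, b, c, d) = (0, -0.9659, 0.2588, 0): ad − bc = (0)(0) − (-0.9659)(0.2588) = 0.25 ≠ 0, so the state is entangled.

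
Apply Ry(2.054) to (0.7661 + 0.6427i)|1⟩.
(-0.6556 - 0.55i)|0⟩ + (0.3964 + 0.3325i)|1⟩

Ry(2.054) = [[cos(θ/2), −sin(θ/2)], [sin(θ/2), cos(θ/2)]]; θ = 2.054, cos(θ/2) ≈ 0.517388, sin(θ/2) ≈ 0.855751.
With a = amp(|0⟩) = 0 and b = amp(|1⟩) = (0.7661 + 0.6427i):
new amp(|0⟩) = (0.517388)·a + (-0.855751)·b = (-0.6556 - 0.55i)
new amp(|1⟩) = (0.855751)·a + (0.517388)·b = (0.3964 + 0.3325i)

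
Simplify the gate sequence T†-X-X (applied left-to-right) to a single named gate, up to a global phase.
T†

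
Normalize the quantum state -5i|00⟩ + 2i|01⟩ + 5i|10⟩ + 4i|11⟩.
-0.5976i|00⟩ + 0.239i|01⟩ + 0.5976i|10⟩ + 0.4781i|11⟩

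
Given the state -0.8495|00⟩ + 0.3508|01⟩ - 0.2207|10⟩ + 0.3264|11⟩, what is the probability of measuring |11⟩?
0.1065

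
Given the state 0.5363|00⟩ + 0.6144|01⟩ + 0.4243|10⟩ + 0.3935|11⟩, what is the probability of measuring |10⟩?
0.18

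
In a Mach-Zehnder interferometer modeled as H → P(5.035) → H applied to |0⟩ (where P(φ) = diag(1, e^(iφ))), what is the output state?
(0.6585 - 0.4742i)|0⟩ + (0.3415 + 0.4742i)|1⟩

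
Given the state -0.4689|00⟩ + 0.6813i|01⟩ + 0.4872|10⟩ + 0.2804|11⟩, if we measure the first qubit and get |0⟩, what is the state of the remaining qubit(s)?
-0.5669|0⟩ + 0.8238i|1⟩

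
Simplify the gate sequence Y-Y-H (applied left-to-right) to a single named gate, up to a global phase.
H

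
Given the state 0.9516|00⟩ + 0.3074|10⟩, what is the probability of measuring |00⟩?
0.9055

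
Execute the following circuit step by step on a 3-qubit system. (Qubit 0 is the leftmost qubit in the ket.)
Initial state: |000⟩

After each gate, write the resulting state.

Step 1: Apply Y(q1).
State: i|010⟩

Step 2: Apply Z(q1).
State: -i|010⟩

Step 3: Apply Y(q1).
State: -|000⟩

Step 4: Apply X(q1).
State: -|010⟩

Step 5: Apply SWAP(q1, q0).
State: -|100⟩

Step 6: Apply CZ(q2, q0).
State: -|100⟩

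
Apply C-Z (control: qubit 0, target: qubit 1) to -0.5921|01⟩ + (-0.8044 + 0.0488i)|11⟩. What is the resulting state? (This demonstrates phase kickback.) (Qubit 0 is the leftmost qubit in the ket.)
-0.5921|01⟩ + (0.8044 - 0.0488i)|11⟩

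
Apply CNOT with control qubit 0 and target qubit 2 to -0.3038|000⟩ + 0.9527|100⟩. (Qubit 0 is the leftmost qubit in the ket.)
-0.3038|000⟩ + 0.9527|101⟩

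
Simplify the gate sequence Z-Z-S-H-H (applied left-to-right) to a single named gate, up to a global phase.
S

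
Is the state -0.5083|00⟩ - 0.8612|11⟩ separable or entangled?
Entangled

Writing the state as a|00⟩ + b|01⟩ + c|10⟩ + d|11⟩, it is a product state iff ad − bc = 0.
Here (a, b, c, d) = (-0.5083, 0, 0, -0.8612): ad − bc = (-0.5083)(-0.8612) − (0)(0) = 0.4377 ≠ 0, so the state is entangled.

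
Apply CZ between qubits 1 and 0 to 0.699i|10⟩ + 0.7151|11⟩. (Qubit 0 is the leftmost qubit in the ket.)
0.699i|10⟩ - 0.7151|11⟩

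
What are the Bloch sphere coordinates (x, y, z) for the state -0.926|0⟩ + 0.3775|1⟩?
(-0.6991, 0, 0.715)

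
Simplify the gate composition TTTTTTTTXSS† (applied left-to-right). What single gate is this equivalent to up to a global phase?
X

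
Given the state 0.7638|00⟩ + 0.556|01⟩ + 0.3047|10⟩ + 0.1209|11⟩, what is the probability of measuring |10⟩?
0.09284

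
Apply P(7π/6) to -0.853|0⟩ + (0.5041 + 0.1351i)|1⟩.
-0.853|0⟩ + (-0.369 - 0.3691i)|1⟩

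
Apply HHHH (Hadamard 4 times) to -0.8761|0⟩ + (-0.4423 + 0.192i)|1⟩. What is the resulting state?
-0.8761|0⟩ + (-0.4423 + 0.192i)|1⟩

H² = I, so an even number of Hadamards cancels: H^4 = I and the state is unchanged.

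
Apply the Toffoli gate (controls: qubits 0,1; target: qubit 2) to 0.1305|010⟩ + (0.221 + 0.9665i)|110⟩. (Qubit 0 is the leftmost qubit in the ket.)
0.1305|010⟩ + (0.221 + 0.9665i)|111⟩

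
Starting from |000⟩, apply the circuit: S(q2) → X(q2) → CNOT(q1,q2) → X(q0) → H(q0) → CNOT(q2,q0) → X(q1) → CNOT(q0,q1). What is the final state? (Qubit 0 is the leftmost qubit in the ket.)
-1/√2|011⟩ + 1/√2|101⟩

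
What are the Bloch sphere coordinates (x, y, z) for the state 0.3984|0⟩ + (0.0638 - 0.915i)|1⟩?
(0.05084, -0.7291, -0.6826)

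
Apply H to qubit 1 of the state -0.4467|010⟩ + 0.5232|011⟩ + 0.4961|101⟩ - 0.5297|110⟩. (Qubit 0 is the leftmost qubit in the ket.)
-0.3159|000⟩ + 0.37|001⟩ + 0.3159|010⟩ - 0.37|011⟩ - 0.3746|100⟩ + 0.3508|101⟩ + 0.3746|110⟩ + 0.3508|111⟩

H on qubit 1 mixes each pair of kets that differ only in qubit 1: amplitudes (a, b) of (|…0…⟩, |…1…⟩) become ((a + b)/√2, (a − b)/√2). Kets absent from the input have amplitude 0.
(|000⟩, |010⟩): (a, b) = (0, -0.4467) → (-0.3159, 0.3159)
(|001⟩, |011⟩): (a, b) = (0, 0.5232) → (0.37, -0.37)
(|100⟩, |110⟩): (a, b) = (0, -0.5297) → (-0.3746, 0.3746)
(|101⟩, |111⟩): (a, b) = (0.4961, 0) → (0.3508, 0.3508)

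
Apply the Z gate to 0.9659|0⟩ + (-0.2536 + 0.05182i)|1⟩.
0.9659|0⟩ + (0.2536 - 0.05182i)|1⟩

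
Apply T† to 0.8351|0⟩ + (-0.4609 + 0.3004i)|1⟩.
0.8351|0⟩ + (-0.1135 + 0.5383i)|1⟩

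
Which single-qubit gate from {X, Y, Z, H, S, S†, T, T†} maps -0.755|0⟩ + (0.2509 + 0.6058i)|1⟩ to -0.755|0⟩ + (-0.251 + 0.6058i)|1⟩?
T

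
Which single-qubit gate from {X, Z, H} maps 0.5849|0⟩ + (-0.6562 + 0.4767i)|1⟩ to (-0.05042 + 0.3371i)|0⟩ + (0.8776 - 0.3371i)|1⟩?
H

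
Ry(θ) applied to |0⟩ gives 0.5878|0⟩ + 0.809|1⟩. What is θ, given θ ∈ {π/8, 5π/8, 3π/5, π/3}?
3π/5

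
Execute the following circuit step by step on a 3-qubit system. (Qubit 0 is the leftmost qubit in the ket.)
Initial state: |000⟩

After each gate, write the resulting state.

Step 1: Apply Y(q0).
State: i|100⟩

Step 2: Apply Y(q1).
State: -|110⟩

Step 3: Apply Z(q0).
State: |110⟩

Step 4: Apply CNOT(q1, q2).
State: |111⟩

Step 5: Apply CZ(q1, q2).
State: -|111⟩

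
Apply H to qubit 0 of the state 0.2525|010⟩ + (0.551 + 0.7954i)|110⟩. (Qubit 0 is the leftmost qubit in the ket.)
(0.5682 + 0.5624i)|010⟩ + (-0.2111 - 0.5624i)|110⟩

H on qubit 0 mixes each pair of kets that differ only in qubit 0: amplitudes (a, b) of (|…0…⟩, |…1…⟩) become ((a + b)/√2, (a − b)/√2). Kets absent from the input have amplitude 0.
(|010⟩, |110⟩): (a, b) = (0.2525, (0.551 + 0.7954i)) → ((0.5682 + 0.5624i), (-0.2111 - 0.5624i))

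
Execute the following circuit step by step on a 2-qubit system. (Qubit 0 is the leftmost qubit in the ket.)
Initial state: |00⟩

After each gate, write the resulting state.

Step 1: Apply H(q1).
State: 1/√2|00⟩ + 1/√2|01⟩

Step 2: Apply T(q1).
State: 1/√2|00⟩ + (1/2 + (1/2)i)|01⟩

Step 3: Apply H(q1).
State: (0.8536 + (1/√8)i)|00⟩ + (0.1464 - (1/√8)i)|01⟩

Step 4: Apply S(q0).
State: (0.8536 + (1/√8)i)|00⟩ + (0.1464 - (1/√8)i)|01⟩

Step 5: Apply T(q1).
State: (0.8536 + (1/√8)i)|00⟩ + (1/√8 - 0.1464i)|01⟩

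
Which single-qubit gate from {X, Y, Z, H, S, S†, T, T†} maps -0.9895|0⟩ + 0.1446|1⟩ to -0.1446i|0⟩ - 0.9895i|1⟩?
Y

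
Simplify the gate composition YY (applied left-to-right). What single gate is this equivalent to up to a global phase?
I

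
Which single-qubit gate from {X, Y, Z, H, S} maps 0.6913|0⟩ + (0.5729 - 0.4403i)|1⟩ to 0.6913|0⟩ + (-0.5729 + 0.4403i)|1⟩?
Z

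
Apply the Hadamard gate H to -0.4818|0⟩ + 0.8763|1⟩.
0.279|0⟩ - 0.9603|1⟩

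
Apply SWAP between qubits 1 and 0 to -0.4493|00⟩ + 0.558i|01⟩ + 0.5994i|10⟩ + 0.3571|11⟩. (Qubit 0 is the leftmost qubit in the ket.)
-0.4493|00⟩ + 0.5994i|01⟩ + 0.558i|10⟩ + 0.3571|11⟩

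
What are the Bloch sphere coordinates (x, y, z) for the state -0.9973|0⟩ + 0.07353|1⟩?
(-0.1467, 0, 0.9892)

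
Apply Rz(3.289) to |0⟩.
(-0.07364 - 0.9973i)|0⟩

Rz(3.289) = [[e^(−iθ/2), 0], [0, e^(iθ/2)]] with e^(±iθ/2) = cos(θ/2) ± i·sin(θ/2); θ = 3.289, cos(θ/2) ≈ -0.073637, sin(θ/2) ≈ 0.997285.
With a = amp(|0⟩) = 1 and b = amp(|1⟩) = 0:
new amp(|0⟩) = (-0.073637 - 0.997285i)·a = (-0.07364 - 0.9973i)
new amp(|1⟩) = (-0.073637 + 0.997285i)·b = 0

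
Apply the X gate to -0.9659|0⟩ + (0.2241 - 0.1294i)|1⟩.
(0.2241 - 0.1294i)|0⟩ - 0.9659|1⟩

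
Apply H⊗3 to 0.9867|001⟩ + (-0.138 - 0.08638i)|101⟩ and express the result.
(0.3001 - 0.03054i)|000⟩ + (-0.3001 + 0.03054i)|001⟩ + (0.3001 - 0.03054i)|010⟩ + (-0.3001 + 0.03054i)|011⟩ + (0.3976 + 0.03054i)|100⟩ + (-0.3976 - 0.03054i)|101⟩ + (0.3976 + 0.03054i)|110⟩ + (-0.3976 - 0.03054i)|111⟩

H⊗3 gives amp(|y⟩) = (1/2√2) Σ_x (−1)^(x·y) amp(|x⟩), where x·y is the number of positions in which both x and y have a 1.
|000⟩: (0.9867 + (-0.138 - 0.08638i))/(2√2) = (0.3001 - 0.03054i)
|001⟩: (-0.9867 - (-0.138 - 0.08638i))/(2√2) = (-0.3001 + 0.03054i)
|010⟩: (0.9867 + (-0.138 - 0.08638i))/(2√2) = (0.3001 - 0.03054i)
|011⟩: (-0.9867 - (-0.138 - 0.08638i))/(2√2) = (-0.3001 + 0.03054i)
|100⟩: (0.9867 - (-0.138 - 0.08638i))/(2√2) = (0.3976 + 0.03054i)
|101⟩: (-0.9867 + (-0.138 - 0.08638i))/(2√2) = (-0.3976 - 0.03054i)
|110⟩: (0.9867 - (-0.138 - 0.08638i))/(2√2) = (0.3976 + 0.03054i)
|111⟩: (-0.9867 + (-0.138 - 0.08638i))/(2√2) = (-0.3976 - 0.03054i)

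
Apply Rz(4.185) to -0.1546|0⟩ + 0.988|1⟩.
(0.07705 + 0.134i)|0⟩ + (-0.4924 + 0.8566i)|1⟩

Rz(4.185) = [[e^(−iθ/2), 0], [0, e^(iθ/2)]] with e^(±iθ/2) = cos(θ/2) ± i·sin(θ/2); θ = 4.185, cos(θ/2) ≈ -0.498358, sin(θ/2) ≈ 0.866971.
With a = amp(|0⟩) = -0.1546 and b = amp(|1⟩) = 0.988:
new amp(|0⟩) = (-0.498358 - 0.866971i)·a = (0.07705 + 0.134i)
new amp(|1⟩) = (-0.498358 + 0.866971i)·b = (-0.4924 + 0.8566i)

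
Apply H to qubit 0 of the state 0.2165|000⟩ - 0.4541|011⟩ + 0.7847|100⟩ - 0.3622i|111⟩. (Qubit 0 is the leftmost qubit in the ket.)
0.708|000⟩ + (-0.3211 - 0.2561i)|011⟩ - 0.4018|100⟩ + (-0.3211 + 0.2561i)|111⟩

H on qubit 0 mixes each pair of kets that differ only in qubit 0: amplitudes (a, b) of (|…0…⟩, |…1…⟩) become ((a + b)/√2, (a − b)/√2). Kets absent from the input have amplitude 0.
(|000⟩, |100⟩): (a, b) = (0.2165, 0.7847) → (0.708, -0.4018)
(|011⟩, |111⟩): (a, b) = (-0.4541, -0.3622i) → ((-0.3211 - 0.2561i), (-0.3211 + 0.2561i))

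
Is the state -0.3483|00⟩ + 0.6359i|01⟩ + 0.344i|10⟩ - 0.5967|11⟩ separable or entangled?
Entangled

Writing the state as a|00⟩ + b|01⟩ + c|10⟩ + d|11⟩, it is a product state iff ad − bc = 0.
Here (a, b, c, d) = (-0.3483, 0.6359i, 0.344i, -0.5967): ad − bc = (-0.3483)(-0.5967) − (0.6359i)(0.344i) = 0.4266 ≠ 0, so the state is entangled.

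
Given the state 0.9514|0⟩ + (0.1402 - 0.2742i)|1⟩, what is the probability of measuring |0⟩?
0.9052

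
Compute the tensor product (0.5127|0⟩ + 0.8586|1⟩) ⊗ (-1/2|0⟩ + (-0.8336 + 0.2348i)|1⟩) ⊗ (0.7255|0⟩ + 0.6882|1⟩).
-0.186|000⟩ - 0.1764|001⟩ + (-0.3101 + 0.08734i)|010⟩ + (-0.2941 + 0.08285i)|011⟩ - 0.3115|100⟩ - 0.2954|101⟩ + (-0.5193 + 0.1463i)|110⟩ + (-0.4926 + 0.1387i)|111⟩

amp(|b₁b₂…⟩) = product of the factor amplitudes for bits b₁, b₂, …; only kets whose every factor amplitude is nonzero survive.
|000⟩: (0.5127)(-1/2)(0.7255) = -0.186
|001⟩: (0.5127)(-1/2)(0.6882) = -0.1764
|010⟩: (0.5127)(-0.8336 + 0.2348i)(0.7255) = (-0.3101 + 0.08734i)
|011⟩: (0.5127)(-0.8336 + 0.2348i)(0.6882) = (-0.2941 + 0.08285i)
|100⟩: (0.8586)(-1/2)(0.7255) = -0.3115
|101⟩: (0.8586)(-1/2)(0.6882) = -0.2954
|110⟩: (0.8586)(-0.8336 + 0.2348i)(0.7255) = (-0.5193 + 0.1463i)
|111⟩: (0.8586)(-0.8336 + 0.2348i)(0.6882) = (-0.4926 + 0.1387i)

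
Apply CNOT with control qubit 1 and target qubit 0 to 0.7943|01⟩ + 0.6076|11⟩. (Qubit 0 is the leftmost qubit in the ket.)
0.6076|01⟩ + 0.7943|11⟩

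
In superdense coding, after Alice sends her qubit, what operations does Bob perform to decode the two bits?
CNOT (Alice's qubit controls Bob's), then H on Alice's qubit, then measure both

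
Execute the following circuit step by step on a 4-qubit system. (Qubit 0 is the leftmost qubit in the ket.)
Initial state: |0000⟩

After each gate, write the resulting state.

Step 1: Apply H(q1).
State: 1/√2|0000⟩ + 1/√2|0100⟩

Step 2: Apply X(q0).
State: 1/√2|1000⟩ + 1/√2|1100⟩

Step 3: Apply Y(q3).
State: (1/√2)i|1001⟩ + (1/√2)i|1101⟩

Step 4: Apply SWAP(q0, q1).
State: (1/√2)i|0101⟩ + (1/√2)i|1101⟩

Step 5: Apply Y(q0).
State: 1/√2|0101⟩ - 1/√2|1101⟩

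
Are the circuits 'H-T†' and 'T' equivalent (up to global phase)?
No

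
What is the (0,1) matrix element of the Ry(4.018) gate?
-0.9055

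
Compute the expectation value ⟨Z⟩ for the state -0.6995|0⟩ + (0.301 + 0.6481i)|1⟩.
-0.02133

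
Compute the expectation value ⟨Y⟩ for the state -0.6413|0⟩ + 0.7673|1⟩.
0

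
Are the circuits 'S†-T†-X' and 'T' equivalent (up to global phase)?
No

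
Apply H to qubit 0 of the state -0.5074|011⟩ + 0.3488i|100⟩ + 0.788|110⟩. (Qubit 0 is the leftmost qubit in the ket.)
0.2466i|000⟩ + 0.5572|010⟩ - 0.3588|011⟩ - 0.2466i|100⟩ - 0.5572|110⟩ - 0.3588|111⟩

H on qubit 0 mixes each pair of kets that differ only in qubit 0: amplitudes (a, b) of (|…0…⟩, |…1…⟩) become ((a + b)/√2, (a − b)/√2). Kets absent from the input have amplitude 0.
(|000⟩, |100⟩): (a, b) = (0, 0.3488i) → (0.2466i, -0.2466i)
(|010⟩, |110⟩): (a, b) = (0, 0.788) → (0.5572, -0.5572)
(|011⟩, |111⟩): (a, b) = (-0.5074, 0) → (-0.3588, -0.3588)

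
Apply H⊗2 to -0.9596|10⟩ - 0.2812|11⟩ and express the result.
-0.6204|00⟩ - 0.3392|01⟩ + 0.6204|10⟩ + 0.3392|11⟩

H⊗2 gives amp(|y⟩) = (1/2) Σ_x (−1)^(x·y) amp(|x⟩), where x·y is the number of positions in which both x and y have a 1.
|00⟩: (-0.9596 - 0.2812)/2 = -0.6204
|01⟩: (-0.9596 + 0.2812)/2 = -0.3392
|10⟩: (0.9596 + 0.2812)/2 = 0.6204
|11⟩: (0.9596 - 0.2812)/2 = 0.3392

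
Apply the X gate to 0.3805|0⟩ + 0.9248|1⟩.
0.9248|0⟩ + 0.3805|1⟩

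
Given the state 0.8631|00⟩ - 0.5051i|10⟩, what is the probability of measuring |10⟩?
0.2551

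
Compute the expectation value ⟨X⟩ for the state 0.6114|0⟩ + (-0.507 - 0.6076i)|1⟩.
-0.62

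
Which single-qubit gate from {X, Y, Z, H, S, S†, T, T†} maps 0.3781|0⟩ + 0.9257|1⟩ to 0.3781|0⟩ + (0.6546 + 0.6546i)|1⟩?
T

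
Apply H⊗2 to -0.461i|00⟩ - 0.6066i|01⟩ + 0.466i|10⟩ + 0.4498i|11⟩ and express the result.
-0.0759i|00⟩ + 0.0809i|01⟩ - 0.9917i|10⟩ + 0.0647i|11⟩

H⊗2 gives amp(|y⟩) = (1/2) Σ_x (−1)^(x·y) amp(|x⟩), where x·y is the number of positions in which both x and y have a 1.
|00⟩: (-0.461i - 0.6066i + 0.466i + 0.4498i)/2 = -0.0759i
|01⟩: (-0.461i + 0.6066i + 0.466i - 0.4498i)/2 = 0.0809i
|10⟩: (-0.461i - 0.6066i - 0.466i - 0.4498i)/2 = -0.9917i
|11⟩: (-0.461i + 0.6066i - 0.466i + 0.4498i)/2 = 0.0647i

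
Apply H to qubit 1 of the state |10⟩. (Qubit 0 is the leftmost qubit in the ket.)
1/√2|10⟩ + 1/√2|11⟩

H on qubit 1 mixes each pair of kets that differ only in qubit 1: amplitudes (a, b) of (|…0…⟩, |…1…⟩) become ((a + b)/√2, (a − b)/√2). Kets absent from the input have amplitude 0.
(|10⟩, |11⟩): (a, b) = (1, 0) → (1/√2, 1/√2)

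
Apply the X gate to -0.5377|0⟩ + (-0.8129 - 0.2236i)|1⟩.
(-0.8129 - 0.2236i)|0⟩ - 0.5377|1⟩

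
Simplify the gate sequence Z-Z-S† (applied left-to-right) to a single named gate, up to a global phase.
S†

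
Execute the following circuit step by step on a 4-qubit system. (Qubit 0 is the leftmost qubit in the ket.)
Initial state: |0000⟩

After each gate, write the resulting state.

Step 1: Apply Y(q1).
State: i|0100⟩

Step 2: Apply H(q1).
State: (1/√2)i|0000⟩ - (1/√2)i|0100⟩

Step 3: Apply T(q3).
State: (1/√2)i|0000⟩ - (1/√2)i|0100⟩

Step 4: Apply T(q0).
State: (1/√2)i|0000⟩ - (1/√2)i|0100⟩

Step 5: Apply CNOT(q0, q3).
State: (1/√2)i|0000⟩ - (1/√2)i|0100⟩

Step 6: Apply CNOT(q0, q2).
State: (1/√2)i|0000⟩ - (1/√2)i|0100⟩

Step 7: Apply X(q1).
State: -(1/√2)i|0000⟩ + (1/√2)i|0100⟩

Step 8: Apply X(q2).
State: -(1/√2)i|0010⟩ + (1/√2)i|0110⟩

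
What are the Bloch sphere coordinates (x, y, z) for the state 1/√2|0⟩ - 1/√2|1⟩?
(-1, 0, 0)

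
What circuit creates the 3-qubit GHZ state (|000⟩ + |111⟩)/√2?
H(q0) → CNOT(q0,q1) → CNOT(q0,q2)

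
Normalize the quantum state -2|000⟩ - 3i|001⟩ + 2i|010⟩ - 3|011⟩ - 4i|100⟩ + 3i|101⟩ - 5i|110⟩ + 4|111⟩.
-0.2085|000⟩ - 0.3128i|001⟩ + 0.2085i|010⟩ - 0.3128|011⟩ - 0.417i|100⟩ + 0.3128i|101⟩ - 0.5213i|110⟩ + 0.417|111⟩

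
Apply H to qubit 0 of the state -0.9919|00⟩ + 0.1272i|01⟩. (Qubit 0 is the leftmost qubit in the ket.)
-0.7014|00⟩ + 0.08994i|01⟩ - 0.7014|10⟩ + 0.08994i|11⟩

H on qubit 0 mixes each pair of kets that differ only in qubit 0: amplitudes (a, b) of (|…0…⟩, |…1…⟩) become ((a + b)/√2, (a − b)/√2). Kets absent from the input have amplitude 0.
(|00⟩, |10⟩): (a, b) = (-0.9919, 0) → (-0.7014, -0.7014)
(|01⟩, |11⟩): (a, b) = (0.1272i, 0) → (0.08994i, 0.08994i)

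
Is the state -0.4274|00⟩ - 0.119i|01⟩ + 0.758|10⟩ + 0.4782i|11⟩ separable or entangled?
Entangled

Writing the state as a|00⟩ + b|01⟩ + c|10⟩ + d|11⟩, it is a product state iff ad − bc = 0.
Here (a, b, c, d) = (-0.4274, -0.119i, 0.758, 0.4782i): ad − bc = (-0.4274)(0.4782i) − (-0.119i)(0.758) = -0.1142i ≠ 0, so the state is entangled.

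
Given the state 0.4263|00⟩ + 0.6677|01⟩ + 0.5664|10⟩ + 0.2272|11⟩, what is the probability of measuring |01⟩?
0.4458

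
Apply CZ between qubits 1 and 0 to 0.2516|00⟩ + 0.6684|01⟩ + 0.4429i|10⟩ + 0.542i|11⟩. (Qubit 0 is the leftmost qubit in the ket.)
0.2516|00⟩ + 0.6684|01⟩ + 0.4429i|10⟩ - 0.542i|11⟩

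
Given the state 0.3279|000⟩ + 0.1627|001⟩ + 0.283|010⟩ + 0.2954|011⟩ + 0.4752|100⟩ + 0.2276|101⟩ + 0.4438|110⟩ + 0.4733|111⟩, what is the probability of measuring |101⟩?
0.0518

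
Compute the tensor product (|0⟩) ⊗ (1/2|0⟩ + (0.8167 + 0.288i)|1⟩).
1/2|00⟩ + (0.8167 + 0.288i)|01⟩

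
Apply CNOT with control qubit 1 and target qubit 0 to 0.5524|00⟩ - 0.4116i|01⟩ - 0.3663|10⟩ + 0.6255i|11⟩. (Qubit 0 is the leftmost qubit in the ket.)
0.5524|00⟩ + 0.6255i|01⟩ - 0.3663|10⟩ - 0.4116i|11⟩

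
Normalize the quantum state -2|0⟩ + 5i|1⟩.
-0.3714|0⟩ + 0.9285i|1⟩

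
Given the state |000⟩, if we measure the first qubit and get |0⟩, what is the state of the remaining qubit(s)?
|00⟩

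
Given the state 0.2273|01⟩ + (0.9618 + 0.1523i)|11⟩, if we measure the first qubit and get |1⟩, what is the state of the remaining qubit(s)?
(0.9877 + 0.1564i)|1⟩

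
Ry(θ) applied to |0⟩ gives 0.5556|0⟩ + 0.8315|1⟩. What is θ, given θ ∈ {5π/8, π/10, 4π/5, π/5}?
5π/8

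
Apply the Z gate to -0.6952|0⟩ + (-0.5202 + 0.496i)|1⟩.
-0.6952|0⟩ + (0.5202 - 0.496i)|1⟩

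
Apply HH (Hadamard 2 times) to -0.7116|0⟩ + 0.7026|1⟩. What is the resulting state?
-0.7116|0⟩ + 0.7026|1⟩

H² = I, so an even number of Hadamards cancels: H^2 = I and the state is unchanged.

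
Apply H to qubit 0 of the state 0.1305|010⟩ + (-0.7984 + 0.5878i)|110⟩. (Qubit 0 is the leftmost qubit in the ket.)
(-0.4723 + 0.4156i)|010⟩ + (0.6568 - 0.4156i)|110⟩

H on qubit 0 mixes each pair of kets that differ only in qubit 0: amplitudes (a, b) of (|…0…⟩, |…1…⟩) become ((a + b)/√2, (a − b)/√2). Kets absent from the input have amplitude 0.
(|010⟩, |110⟩): (a, b) = (0.1305, (-0.7984 + 0.5878i)) → ((-0.4723 + 0.4156i), (0.6568 - 0.4156i))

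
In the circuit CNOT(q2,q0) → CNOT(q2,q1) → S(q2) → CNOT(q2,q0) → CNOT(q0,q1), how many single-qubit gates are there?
1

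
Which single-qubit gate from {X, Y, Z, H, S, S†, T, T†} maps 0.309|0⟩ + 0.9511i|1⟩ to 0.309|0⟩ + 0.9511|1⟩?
S†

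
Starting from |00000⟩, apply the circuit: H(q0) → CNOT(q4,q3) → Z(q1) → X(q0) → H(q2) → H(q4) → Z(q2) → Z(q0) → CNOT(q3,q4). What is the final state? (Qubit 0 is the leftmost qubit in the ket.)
1/√8|00000⟩ + 1/√8|00001⟩ - 1/√8|00100⟩ - 1/√8|00101⟩ - 1/√8|10000⟩ - 1/√8|10001⟩ + 1/√8|10100⟩ + 1/√8|10101⟩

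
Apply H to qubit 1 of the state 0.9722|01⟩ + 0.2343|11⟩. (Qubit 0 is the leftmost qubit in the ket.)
0.6874|00⟩ - 0.6874|01⟩ + 0.1657|10⟩ - 0.1657|11⟩

H on qubit 1 mixes each pair of kets that differ only in qubit 1: amplitudes (a, b) of (|…0…⟩, |…1…⟩) become ((a + b)/√2, (a − b)/√2). Kets absent from the input have amplitude 0.
(|00⟩, |01⟩): (a, b) = (0, 0.9722) → (0.6874, -0.6874)
(|10⟩, |11⟩): (a, b) = (0, 0.2343) → (0.1657, -0.1657)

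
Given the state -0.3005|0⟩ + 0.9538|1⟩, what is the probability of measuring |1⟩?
0.9097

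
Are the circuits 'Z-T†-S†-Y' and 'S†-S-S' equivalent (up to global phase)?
No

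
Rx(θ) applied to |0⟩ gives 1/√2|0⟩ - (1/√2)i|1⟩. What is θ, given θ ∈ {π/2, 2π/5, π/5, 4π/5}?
π/2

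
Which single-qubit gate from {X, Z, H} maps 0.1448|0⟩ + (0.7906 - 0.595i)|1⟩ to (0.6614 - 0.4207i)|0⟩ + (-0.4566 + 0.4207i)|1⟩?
H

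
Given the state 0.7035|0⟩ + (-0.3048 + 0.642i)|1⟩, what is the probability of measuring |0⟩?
0.4949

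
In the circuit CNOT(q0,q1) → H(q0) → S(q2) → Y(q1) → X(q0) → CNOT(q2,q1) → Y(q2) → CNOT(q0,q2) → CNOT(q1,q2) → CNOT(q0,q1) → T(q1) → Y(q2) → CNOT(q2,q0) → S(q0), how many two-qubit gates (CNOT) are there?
6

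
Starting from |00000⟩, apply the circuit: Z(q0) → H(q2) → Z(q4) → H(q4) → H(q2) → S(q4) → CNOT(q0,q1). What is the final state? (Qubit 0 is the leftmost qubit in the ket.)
1/√2|00000⟩ + (1/√2)i|00001⟩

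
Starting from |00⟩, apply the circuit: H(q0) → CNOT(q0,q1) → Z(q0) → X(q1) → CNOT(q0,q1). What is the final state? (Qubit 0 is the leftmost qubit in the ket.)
1/√2|01⟩ - 1/√2|11⟩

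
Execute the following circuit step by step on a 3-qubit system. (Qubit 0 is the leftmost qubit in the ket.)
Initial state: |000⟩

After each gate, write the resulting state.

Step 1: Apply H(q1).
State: 1/√2|000⟩ + 1/√2|010⟩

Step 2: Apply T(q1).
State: 1/√2|000⟩ + (1/2 + (1/2)i)|010⟩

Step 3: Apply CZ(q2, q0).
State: 1/√2|000⟩ + (1/2 + (1/2)i)|010⟩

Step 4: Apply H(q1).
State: (0.8536 + (1/√8)i)|000⟩ + (0.1464 - (1/√8)i)|010⟩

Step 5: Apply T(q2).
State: (0.8536 + (1/√8)i)|000⟩ + (0.1464 - (1/√8)i)|010⟩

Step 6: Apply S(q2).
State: (0.8536 + (1/√8)i)|000⟩ + (0.1464 - (1/√8)i)|010⟩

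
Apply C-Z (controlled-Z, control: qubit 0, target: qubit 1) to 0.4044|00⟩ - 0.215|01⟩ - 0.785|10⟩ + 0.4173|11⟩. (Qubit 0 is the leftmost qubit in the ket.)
0.4044|00⟩ - 0.215|01⟩ - 0.785|10⟩ - 0.4173|11⟩

C-Z leaves the control-|0⟩ kets |00⟩, |01⟩ unchanged and applies Z to qubit 1 on the control-|1⟩ pair (|10⟩, |11⟩).
Z = [[1, 0], [0, -1]].
With a = amp(|10⟩) = -0.785 and b = amp(|11⟩) = 0.4173:
new amp(|10⟩) = (1)·a = -0.785
new amp(|11⟩) = (-1)·b = -0.4173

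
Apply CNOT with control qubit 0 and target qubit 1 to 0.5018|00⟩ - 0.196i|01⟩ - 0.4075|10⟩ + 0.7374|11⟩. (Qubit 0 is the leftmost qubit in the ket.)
0.5018|00⟩ - 0.196i|01⟩ + 0.7374|10⟩ - 0.4075|11⟩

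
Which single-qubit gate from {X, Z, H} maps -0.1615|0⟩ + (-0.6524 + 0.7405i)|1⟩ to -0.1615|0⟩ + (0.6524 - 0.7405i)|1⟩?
Z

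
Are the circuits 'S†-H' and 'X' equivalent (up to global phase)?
No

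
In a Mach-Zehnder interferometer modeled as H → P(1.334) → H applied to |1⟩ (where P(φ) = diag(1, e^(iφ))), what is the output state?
(0.3827 - 0.486i)|0⟩ + (0.6173 + 0.486i)|1⟩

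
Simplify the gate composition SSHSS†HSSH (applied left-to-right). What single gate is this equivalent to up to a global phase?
H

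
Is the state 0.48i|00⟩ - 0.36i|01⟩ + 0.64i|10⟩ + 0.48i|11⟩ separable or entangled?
Entangled

Writing the state as a|00⟩ + b|01⟩ + c|10⟩ + d|11⟩, it is a product state iff ad − bc = 0.
Here (a, b, c, d) = (0.48i, -0.36i, 0.64i, 0.48i): ad − bc = (0.48i)(0.48i) − (-0.36i)(0.64i) = -0.4608 ≠ 0, so the state is entangled.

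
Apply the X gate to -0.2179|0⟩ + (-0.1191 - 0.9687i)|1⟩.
(-0.1191 - 0.9687i)|0⟩ - 0.2179|1⟩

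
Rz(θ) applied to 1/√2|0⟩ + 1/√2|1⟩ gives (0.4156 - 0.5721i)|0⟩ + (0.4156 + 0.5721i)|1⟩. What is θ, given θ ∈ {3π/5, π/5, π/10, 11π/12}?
3π/5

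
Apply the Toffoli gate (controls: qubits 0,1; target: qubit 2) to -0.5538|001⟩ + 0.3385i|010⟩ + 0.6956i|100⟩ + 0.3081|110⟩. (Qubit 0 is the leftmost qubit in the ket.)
-0.5538|001⟩ + 0.3385i|010⟩ + 0.6956i|100⟩ + 0.3081|111⟩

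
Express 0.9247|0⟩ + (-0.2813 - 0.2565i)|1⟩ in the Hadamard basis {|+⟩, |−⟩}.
(0.455 - 0.1814i)|+⟩ + (0.8528 + 0.1814i)|−⟩

With |ψ⟩ = α|0⟩ + β|1⟩, the Hadamard-basis coefficients are ⟨+|ψ⟩ = (α + β)/√2 and ⟨−|ψ⟩ = (α − β)/√2.
Here α = 0.9247, β = (-0.2813 - 0.2565i): (α + β)/√2 = (0.455 - 0.1814i), (α − β)/√2 = (0.8528 + 0.1814i).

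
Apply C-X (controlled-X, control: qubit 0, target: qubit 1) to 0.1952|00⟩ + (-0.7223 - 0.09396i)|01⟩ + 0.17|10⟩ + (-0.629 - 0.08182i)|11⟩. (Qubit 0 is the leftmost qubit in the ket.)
0.1952|00⟩ + (-0.7223 - 0.09396i)|01⟩ + (-0.629 - 0.08182i)|10⟩ + 0.17|11⟩

C-X leaves the control-|0⟩ kets |00⟩, |01⟩ unchanged and applies X to qubit 1 on the control-|1⟩ pair (|10⟩, |11⟩).
X = [[0, 1], [1, 0]].
With a = amp(|10⟩) = 0.17 and b = amp(|11⟩) = (-0.629 - 0.08182i):
new amp(|10⟩) = (1)·b = (-0.629 - 0.08182i)
new amp(|11⟩) = (1)·a = 0.17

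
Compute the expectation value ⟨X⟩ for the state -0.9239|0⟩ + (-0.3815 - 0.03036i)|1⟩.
0.7049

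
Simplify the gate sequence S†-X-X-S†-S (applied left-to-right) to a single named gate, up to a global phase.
S†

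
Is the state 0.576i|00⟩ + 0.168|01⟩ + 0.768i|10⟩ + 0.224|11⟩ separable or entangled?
Separable

Writing the state as a|00⟩ + b|01⟩ + c|10⟩ + d|11⟩, it is a product state iff ad − bc = 0.
Here (a, b, c, d) = (0.576i, 0.168, 0.768i, 0.224): ad − bc = (0.576i)(0.224) − (0.168)(0.768i) = 0, so the state is separable.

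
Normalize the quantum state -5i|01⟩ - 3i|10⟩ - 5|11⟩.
-0.6509i|01⟩ - 0.3906i|10⟩ - 0.6509|11⟩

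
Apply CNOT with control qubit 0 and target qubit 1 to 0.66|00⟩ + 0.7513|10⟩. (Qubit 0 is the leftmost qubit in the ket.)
0.66|00⟩ + 0.7513|11⟩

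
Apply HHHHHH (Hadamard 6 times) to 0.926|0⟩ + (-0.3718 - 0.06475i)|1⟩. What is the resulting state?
0.926|0⟩ + (-0.3718 - 0.06475i)|1⟩

H² = I, so an even number of Hadamards cancels: H^6 = I and the state is unchanged.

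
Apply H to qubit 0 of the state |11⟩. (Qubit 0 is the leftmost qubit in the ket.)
1/√2|01⟩ - 1/√2|11⟩

H on qubit 0 mixes each pair of kets that differ only in qubit 0: amplitudes (a, b) of (|…0…⟩, |…1…⟩) become ((a + b)/√2, (a − b)/√2). Kets absent from the input have amplitude 0.
(|01⟩, |11⟩): (a, b) = (0, 1) → (1/√2, -1/√2)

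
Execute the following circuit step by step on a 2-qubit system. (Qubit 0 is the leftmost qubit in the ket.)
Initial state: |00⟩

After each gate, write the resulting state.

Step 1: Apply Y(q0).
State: i|10⟩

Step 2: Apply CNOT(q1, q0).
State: i|10⟩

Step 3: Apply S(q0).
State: -|10⟩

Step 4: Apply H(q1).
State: -1/√2|10⟩ - 1/√2|11⟩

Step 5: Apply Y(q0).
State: (1/√2)i|00⟩ + (1/√2)i|01⟩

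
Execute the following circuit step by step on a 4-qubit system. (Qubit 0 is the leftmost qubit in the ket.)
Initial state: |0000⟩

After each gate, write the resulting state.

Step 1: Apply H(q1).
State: 1/√2|0000⟩ + 1/√2|0100⟩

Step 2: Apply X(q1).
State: 1/√2|0000⟩ + 1/√2|0100⟩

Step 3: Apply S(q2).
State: 1/√2|0000⟩ + 1/√2|0100⟩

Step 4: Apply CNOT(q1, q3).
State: 1/√2|0000⟩ + 1/√2|0101⟩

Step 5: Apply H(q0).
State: 1/2|0000⟩ + 1/2|0101⟩ + 1/2|1000⟩ + 1/2|1101⟩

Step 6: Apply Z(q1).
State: 1/2|0000⟩ - 1/2|0101⟩ + 1/2|1000⟩ - 1/2|1101⟩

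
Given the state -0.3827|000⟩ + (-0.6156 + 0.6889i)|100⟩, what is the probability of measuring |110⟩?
0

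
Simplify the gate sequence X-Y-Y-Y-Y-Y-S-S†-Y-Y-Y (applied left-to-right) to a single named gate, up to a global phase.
X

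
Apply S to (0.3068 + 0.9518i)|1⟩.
(-0.9518 + 0.3068i)|1⟩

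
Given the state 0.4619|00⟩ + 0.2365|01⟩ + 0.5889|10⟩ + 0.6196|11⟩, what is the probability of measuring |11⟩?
0.3839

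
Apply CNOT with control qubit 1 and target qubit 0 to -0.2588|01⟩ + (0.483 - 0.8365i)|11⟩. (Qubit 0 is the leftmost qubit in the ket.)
(0.483 - 0.8365i)|01⟩ - 0.2588|11⟩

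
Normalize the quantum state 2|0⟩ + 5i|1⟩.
0.3714|0⟩ + 0.9285i|1⟩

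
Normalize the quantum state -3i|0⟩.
-i|0⟩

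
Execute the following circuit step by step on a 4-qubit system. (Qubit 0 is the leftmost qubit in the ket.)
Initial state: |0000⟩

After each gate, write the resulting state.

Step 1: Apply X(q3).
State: |0001⟩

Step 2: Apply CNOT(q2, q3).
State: |0001⟩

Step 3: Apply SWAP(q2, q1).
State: |0001⟩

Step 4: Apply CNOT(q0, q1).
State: |0001⟩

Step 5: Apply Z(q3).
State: -|0001⟩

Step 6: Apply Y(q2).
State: -i|0011⟩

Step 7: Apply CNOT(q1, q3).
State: -i|0011⟩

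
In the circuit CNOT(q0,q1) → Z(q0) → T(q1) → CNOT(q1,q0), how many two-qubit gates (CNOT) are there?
2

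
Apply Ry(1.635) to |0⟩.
0.684|0⟩ + 0.7294|1⟩

Ry(1.635) = [[cos(θ/2), −sin(θ/2)], [sin(θ/2), cos(θ/2)]]; θ = 1.635, cos(θ/2) ≈ 0.684047, sin(θ/2) ≈ 0.729438.
With a = amp(|0⟩) = 1 and b = amp(|1⟩) = 0:
new amp(|0⟩) = (0.684047)·a + (-0.729438)·b = 0.684
new amp(|1⟩) = (0.729438)·a + (0.684047)·b = 0.7294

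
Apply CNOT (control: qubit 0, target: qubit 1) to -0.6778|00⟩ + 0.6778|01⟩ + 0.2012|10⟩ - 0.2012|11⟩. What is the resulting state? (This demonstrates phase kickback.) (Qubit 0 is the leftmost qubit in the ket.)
-0.6778|00⟩ + 0.6778|01⟩ - 0.2012|10⟩ + 0.2012|11⟩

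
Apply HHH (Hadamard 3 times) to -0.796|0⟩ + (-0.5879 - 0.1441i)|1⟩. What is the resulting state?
(-0.9786 - 0.1019i)|0⟩ + (-0.1471 + 0.1019i)|1⟩

H² = I, so H^3 = H: a single Hadamard. With (a, b) = (-0.796, (-0.5879 - 0.1441i)), H gives ((a + b)/√2, (a − b)/√2) = ((-0.9786 - 0.1019i), (-0.1471 + 0.1019i)).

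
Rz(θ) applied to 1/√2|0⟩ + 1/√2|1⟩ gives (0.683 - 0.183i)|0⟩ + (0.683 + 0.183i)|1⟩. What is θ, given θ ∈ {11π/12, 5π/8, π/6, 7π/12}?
π/6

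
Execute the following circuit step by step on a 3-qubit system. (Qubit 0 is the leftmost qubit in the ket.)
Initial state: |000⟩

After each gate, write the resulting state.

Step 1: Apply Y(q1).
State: i|010⟩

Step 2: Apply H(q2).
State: (1/√2)i|010⟩ + (1/√2)i|011⟩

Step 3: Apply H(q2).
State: i|010⟩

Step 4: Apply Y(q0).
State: -|110⟩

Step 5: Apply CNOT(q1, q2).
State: -|111⟩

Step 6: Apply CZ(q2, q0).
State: |111⟩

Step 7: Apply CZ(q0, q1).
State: -|111⟩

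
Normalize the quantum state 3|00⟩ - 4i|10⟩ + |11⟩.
0.5883|00⟩ - 0.7845i|10⟩ + 0.1961|11⟩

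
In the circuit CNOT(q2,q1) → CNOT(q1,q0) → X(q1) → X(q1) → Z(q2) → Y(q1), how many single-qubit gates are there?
4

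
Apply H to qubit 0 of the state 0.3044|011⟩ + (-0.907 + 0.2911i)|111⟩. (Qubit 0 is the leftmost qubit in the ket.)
(-0.4261 + 0.2058i)|011⟩ + (0.8566 - 0.2058i)|111⟩

H on qubit 0 mixes each pair of kets that differ only in qubit 0: amplitudes (a, b) of (|…0…⟩, |…1…⟩) become ((a + b)/√2, (a − b)/√2). Kets absent from the input have amplitude 0.
(|011⟩, |111⟩): (a, b) = (0.3044, (-0.907 + 0.2911i)) → ((-0.4261 + 0.2058i), (0.8566 - 0.2058i))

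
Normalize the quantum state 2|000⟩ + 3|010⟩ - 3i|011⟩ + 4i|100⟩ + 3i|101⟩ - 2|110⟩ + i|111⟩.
0.2774|000⟩ + 0.416|010⟩ - 0.416i|011⟩ + 0.5547i|100⟩ + 0.416i|101⟩ - 0.2774|110⟩ + 0.1387i|111⟩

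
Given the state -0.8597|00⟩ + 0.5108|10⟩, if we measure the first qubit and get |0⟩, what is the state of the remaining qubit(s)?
-|0⟩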